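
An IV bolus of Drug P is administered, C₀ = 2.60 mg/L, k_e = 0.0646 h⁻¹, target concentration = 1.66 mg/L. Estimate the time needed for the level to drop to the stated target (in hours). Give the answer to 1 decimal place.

6.9 h

t = ln(C₀ / C) / k = ln(2.600 / 1.66) / 0.06460
  = ln(1.566) / 0.06460 = 0.4485 / 0.06460 = 6.943 h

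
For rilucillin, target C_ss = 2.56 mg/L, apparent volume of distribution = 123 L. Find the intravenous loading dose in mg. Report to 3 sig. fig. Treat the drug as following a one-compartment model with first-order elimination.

LD = Css × Vd = 2.56 × 123 = 314.9 mg

315 mg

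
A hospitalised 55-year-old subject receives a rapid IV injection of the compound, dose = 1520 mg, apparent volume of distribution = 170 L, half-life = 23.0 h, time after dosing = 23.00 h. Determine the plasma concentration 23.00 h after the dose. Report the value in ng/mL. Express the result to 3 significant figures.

C₀ = Dose / Vd = 1520 / 170 = 8.941 mg/L
k = ln2 / t½ = 0.693147 / 23.0 = 0.03014 h⁻¹
t / t½ = 23.00 / 23.0 = 1 half-lives
C = C₀ × (1/2)^1 = 8.941 × 0.5000 = 4.471 mg/L
Convert: 4.471 mg/L × 1000 = 4471 ng/mL

4470 ng/mL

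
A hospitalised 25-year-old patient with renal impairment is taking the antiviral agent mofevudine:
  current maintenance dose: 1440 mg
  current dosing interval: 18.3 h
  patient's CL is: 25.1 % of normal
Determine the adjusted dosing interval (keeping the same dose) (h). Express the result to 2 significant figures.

To keep the same average steady-state level, dosing rate must scale with clearance.
CL ratio = 25.1 / 100 = 0.2510
New interval (same dose) = 18.3 / 0.2510 = 72.91 h

73 h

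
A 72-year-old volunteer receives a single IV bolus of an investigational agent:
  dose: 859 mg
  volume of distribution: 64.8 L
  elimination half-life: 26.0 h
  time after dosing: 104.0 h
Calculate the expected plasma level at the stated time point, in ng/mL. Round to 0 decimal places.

829 ng/mL

C₀ = Dose / Vd = 859.0 / 64.8 = 13.26 mg/L
k = ln2 / t½ = 0.693147 / 26.0 = 0.02666 h⁻¹
t / t½ = 104.0 / 26.0 = 4 half-lives
C = C₀ × (1/2)^4 = 13.26 × 0.06250 = 0.8288 mg/L
Convert: 0.8288 mg/L × 1000 = 828.8 ng/mL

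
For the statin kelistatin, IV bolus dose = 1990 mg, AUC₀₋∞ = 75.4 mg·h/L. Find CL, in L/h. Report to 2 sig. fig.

CL = Dose / AUC = 1990 / 75.4 = 26.39 L/h

26 L/h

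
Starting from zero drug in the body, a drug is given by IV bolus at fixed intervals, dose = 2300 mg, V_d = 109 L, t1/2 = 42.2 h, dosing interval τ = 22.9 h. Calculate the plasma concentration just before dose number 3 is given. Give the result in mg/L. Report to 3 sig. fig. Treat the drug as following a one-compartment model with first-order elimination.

C₀ per dose = Dose / Vd = 2300 / 109 = 21.10 mg/L
k = ln2 / t½ = 0.693147 / 42.2 = 0.01643 h⁻¹
Fraction remaining after one interval: r = e^(−kτ) = e^(−0.01643 × 22.9) = 0.6864
Before dose 3, 2 doses have been given (aged 1τ, 2τ).
C_trough = C₀ × (r + r²) = 21.10 × (0.6864 + 0.4711) = 24.42 mg/L

24.4 mg/L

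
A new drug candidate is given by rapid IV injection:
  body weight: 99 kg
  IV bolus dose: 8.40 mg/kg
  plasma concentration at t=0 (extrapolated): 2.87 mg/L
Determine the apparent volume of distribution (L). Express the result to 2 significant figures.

Dose = 8.40 × 99 = 831.6 mg
Vd = Dose / C₀ = 831.6 / 2.87 = 289.8 L

290 L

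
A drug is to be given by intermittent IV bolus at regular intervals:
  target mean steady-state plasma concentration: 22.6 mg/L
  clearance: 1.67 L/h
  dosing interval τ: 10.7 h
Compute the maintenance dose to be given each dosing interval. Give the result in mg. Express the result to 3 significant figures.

At steady state, Dose/τ = Css × CL.
Dose = Css × CL × τ = 22.6 × 1.670 × 10.7 = 403.8 mg

404 mg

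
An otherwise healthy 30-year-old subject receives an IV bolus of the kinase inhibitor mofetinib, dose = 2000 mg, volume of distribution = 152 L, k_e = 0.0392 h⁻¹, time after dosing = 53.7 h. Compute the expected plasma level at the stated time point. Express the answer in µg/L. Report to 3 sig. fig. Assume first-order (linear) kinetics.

C₀ = Dose / Vd = 2000 / 152 = 13.16 mg/L
C = C₀ · e^(−k·t) = 13.16 × e^(−0.03920 × 53.7)
  = 13.16 × 0.1218 = 1.603 mg/L
Convert: 1.603 mg/L × 1000 = 1603 µg/L

1600 µg/L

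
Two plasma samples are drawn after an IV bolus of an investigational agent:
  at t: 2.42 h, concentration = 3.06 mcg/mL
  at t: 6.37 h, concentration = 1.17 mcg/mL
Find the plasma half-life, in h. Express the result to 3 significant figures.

k = ln(C₁/C₂) / (t₂ − t₁) = ln(3.06/1.17) / (6.37 − 2.42)
  = 0.9614 / 3.950 = 0.2434 h⁻¹
t½ = ln2 / k = 0.693147 / 0.2434 = 2.848 h

2.85 h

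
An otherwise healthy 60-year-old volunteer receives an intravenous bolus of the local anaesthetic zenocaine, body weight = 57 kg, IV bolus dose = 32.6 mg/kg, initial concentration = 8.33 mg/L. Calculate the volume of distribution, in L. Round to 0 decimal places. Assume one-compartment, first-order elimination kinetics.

Dose = 32.6 × 57 = 1858 mg
Vd = Dose / C₀ = 1858 / 8.33 = 223.0 L

223 L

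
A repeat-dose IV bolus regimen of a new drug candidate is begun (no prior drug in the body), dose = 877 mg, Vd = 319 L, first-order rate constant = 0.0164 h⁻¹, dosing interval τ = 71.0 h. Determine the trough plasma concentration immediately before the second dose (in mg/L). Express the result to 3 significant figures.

C₀ per dose = Dose / Vd = 877 / 319 = 2.749 mg/L
Fraction remaining after one interval: r = e^(−kτ) = e^(−0.01640 × 71.0) = 0.3121
Before dose 2, 1 dose has been given (aged 1τ).
C_trough = C₀ × r = 2.749 × 0.3121 = 0.8580 mg/L

0.858 mg/L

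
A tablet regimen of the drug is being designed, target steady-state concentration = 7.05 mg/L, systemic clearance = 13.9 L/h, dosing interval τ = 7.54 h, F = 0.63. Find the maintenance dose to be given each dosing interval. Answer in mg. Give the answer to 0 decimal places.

At steady state, F × (Dose/τ) = Css × CL.
Dose = Css × CL × τ / F = 7.05 × 13.90 × 7.54 / 0.63 = 1173 mg

1173 mg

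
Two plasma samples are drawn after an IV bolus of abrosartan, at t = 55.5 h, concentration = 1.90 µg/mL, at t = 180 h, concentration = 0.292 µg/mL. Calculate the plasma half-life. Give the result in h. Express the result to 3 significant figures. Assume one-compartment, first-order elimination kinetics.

k = ln(C₁/C₂) / (t₂ − t₁) = ln(1.90/0.292) / (180 − 55.5)
  = 1.873 / 124.5 = 0.01504 h⁻¹
t½ = ln2 / k = 0.693147 / 0.01504 = 46.09 h

46.1 h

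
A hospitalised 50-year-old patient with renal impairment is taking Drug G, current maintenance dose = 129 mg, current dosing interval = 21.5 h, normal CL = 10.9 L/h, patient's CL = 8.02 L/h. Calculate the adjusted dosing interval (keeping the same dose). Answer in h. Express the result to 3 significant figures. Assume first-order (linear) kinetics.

To keep the same average steady-state level, dosing rate must scale with clearance.
CL ratio = 8.02 / 10.9 = 0.7358
New interval (same dose) = 21.5 / 0.7358 = 29.22 h

29.2 h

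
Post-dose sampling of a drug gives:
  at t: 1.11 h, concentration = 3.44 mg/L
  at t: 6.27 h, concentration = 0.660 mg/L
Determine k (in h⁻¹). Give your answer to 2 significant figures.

k = ln(C₁/C₂) / (t₂ − t₁) = ln(3.44/0.660) / (6.27 − 1.11)
  = 1.651 / 5.160 = 0.3200 h⁻¹

0.32 h⁻¹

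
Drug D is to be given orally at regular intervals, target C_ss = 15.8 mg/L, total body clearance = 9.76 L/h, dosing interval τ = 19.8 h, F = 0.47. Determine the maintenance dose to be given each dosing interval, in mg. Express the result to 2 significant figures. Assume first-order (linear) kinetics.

At steady state, F × (Dose/τ) = Css × CL.
Dose = Css × CL × τ / F = 15.8 × 9.760 × 19.8 / 0.47 = 6496 mg

6500 mg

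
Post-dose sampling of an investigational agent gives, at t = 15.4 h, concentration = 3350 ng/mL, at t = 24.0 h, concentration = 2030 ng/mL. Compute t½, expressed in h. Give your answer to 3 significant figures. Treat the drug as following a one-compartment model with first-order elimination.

k = ln(C₁/C₂) / (t₂ − t₁) = ln(3350/2030) / (24.0 − 15.4)
  = 0.5009 / 8.600 = 0.05824 h⁻¹
t½ = ln2 / k = 0.693147 / 0.05824 = 11.90 h

11.9 h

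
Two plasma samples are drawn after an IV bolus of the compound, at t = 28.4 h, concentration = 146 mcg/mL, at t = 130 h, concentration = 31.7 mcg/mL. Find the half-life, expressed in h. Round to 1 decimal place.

k = ln(C₁/C₂) / (t₂ − t₁) = ln(146/31.7) / (130 − 28.4)
  = 1.527 / 101.6 = 0.01503 h⁻¹
t½ = ln2 / k = 0.693147 / 0.01503 = 46.12 h

46.1 h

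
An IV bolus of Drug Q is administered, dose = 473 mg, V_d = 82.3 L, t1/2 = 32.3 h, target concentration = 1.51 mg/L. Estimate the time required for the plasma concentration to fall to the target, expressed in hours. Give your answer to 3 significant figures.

C₀ = Dose / Vd = 473.0 / 82.3 = 5.747 mg/L
k = ln2 / t½ = 0.693147 / 32.3 = 0.02146 h⁻¹
t = ln(C₀ / C) / k = ln(5.747 / 1.51) / 0.02146
  = ln(3.806) / 0.02146 = 1.337 / 0.02146 = 62.30 h

62.3 h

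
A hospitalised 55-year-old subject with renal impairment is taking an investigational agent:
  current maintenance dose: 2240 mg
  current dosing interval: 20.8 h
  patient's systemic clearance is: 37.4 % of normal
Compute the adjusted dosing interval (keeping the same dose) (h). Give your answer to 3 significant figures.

55.6 h

To keep the same average steady-state level, dosing rate must scale with clearance.
CL ratio = 37.4 / 100 = 0.3740
New interval (same dose) = 20.8 / 0.3740 = 55.61 h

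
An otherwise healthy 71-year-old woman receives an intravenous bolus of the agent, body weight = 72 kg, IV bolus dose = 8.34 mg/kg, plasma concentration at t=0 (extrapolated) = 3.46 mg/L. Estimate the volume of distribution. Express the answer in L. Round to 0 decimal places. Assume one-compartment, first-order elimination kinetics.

Dose = 8.34 × 72 = 600.5 mg
Vd = Dose / C₀ = 600.5 / 3.46 = 173.6 L

174 L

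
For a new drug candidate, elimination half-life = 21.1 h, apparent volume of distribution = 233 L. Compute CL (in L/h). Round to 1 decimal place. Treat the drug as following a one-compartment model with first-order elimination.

7.7 L/h

k = ln2 / t½ = 0.693147 / 21.1 = 0.03285 h⁻¹
CL = k × Vd = 0.03285 × 233 = 7.654 L/h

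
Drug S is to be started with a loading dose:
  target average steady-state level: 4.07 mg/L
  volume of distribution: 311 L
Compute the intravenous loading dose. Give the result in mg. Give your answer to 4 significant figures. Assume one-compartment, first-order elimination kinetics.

LD = Css × Vd = 4.07 × 311 = 1266 mg

1266 mg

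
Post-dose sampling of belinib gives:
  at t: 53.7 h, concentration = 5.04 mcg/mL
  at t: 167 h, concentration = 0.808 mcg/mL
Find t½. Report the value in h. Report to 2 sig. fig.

43 h

k = ln(C₁/C₂) / (t₂ − t₁) = ln(5.04/0.808) / (167 − 53.7)
  = 1.831 / 113.3 = 0.01616 h⁻¹
t½ = ln2 / k = 0.693147 / 0.01616 = 42.89 h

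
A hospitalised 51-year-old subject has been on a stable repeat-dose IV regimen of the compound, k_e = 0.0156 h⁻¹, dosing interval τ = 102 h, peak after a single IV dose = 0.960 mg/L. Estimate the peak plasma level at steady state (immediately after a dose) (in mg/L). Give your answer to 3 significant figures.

1.21 mg/L

e^(−kτ) = e^(−0.01560 × 102) = 0.2037
Accumulation ratio R = 1 / (1 − e^(−kτ)) = 1 / (1 − 0.2037) = 1.256
Steady-state peak = C₀ × R = 0.960 × 1.256 = 1.206 mg/L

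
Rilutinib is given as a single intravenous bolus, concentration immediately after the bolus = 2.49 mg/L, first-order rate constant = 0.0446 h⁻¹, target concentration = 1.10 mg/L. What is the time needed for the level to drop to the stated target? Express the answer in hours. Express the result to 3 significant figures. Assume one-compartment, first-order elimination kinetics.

t = ln(C₀ / C) / k = ln(2.490 / 1.10) / 0.04460
  = ln(2.264) / 0.04460 = 0.8171 / 0.04460 = 18.32 h

18.3 h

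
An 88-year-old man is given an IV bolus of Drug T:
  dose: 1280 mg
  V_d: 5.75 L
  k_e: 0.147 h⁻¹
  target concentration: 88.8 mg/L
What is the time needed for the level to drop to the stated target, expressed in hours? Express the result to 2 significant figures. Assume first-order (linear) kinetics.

C₀ = Dose / Vd = 1280 / 5.75 = 222.6 mg/L
t = ln(C₀ / C) / k = ln(222.6 / 88.8) / 0.1470
  = ln(2.507) / 0.1470 = 0.9191 / 0.1470 = 6.252 h

6.3 h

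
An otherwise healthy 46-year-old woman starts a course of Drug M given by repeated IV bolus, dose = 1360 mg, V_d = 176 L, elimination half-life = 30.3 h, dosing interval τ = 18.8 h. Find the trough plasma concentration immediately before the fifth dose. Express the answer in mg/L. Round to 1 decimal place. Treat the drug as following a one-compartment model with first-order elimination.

C₀ per dose = Dose / Vd = 1360 / 176 = 7.727 mg/L
k = ln2 / t½ = 0.693147 / 30.3 = 0.02288 h⁻¹
Fraction remaining after one interval: r = e^(−kτ) = e^(−0.02288 × 18.8) = 0.6504
Before dose 5, 4 doses have been given (aged 1τ, 2τ, 3τ, 4τ).
C_trough = C₀ × (r + r² + … + r^4) = C₀ × r(1−r^4)/(1−r)
        = 7.727 × 0.6504 × (1 − 0.1789) / (1 − 0.6504) = 11.80 mg/L

11.8 mg/L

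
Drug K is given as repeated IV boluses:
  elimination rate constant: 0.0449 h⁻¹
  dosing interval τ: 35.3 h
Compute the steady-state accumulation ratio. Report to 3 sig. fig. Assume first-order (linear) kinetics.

1.26

e^(−kτ) = e^(−0.04490 × 35.3) = 0.2050
Accumulation ratio R = 1 / (1 − e^(−kτ)) = 1 / (1 − 0.2050) = 1.258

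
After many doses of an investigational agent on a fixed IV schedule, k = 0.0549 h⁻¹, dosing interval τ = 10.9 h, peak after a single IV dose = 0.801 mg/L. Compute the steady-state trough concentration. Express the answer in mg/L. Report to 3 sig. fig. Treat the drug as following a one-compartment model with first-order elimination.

e^(−kτ) = e^(−0.05490 × 10.9) = 0.5497
Accumulation ratio R = 1 / (1 − e^(−kτ)) = 1 / (1 − 0.5497) = 2.221
Steady-state trough = C₀ × R × e^(−kτ) = 0.801 × 2.221 × 0.5497 = 0.9779 mg/L

0.978 mg/L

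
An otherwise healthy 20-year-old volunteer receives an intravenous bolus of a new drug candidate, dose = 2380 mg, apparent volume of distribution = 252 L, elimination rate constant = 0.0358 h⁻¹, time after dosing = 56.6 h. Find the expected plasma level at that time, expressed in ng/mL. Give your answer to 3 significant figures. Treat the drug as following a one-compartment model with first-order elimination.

C₀ = Dose / Vd = 2380 / 252 = 9.444 mg/L
C = C₀ · e^(−k·t) = 9.444 × e^(−0.03580 × 56.6)
  = 9.444 × 0.1318 = 1.245 mg/L
Convert: 1.245 mg/L × 1000 = 1245 ng/mL

1250 ng/mL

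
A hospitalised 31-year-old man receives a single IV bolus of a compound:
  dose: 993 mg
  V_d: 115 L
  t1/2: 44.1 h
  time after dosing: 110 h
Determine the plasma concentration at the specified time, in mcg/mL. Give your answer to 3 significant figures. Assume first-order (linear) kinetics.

C₀ = Dose / Vd = 993.0 / 115 = 8.635 mg/L
k = ln2 / t½ = 0.693147 / 44.1 = 0.01572 h⁻¹
C = C₀ · e^(−k·t) = 8.635 × e^(−0.01572 × 110)
  = 8.635 × 0.1774 = 1.532 mg/L
(1.532 mg/L = 1.532 mcg/mL)

1.53 mcg/mL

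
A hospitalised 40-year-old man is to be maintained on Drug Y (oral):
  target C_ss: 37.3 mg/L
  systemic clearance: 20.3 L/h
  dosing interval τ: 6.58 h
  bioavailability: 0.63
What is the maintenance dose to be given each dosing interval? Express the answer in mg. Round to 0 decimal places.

7908 mg

At steady state, F × (Dose/τ) = Css × CL.
Dose = Css × CL × τ / F = 37.3 × 20.30 × 6.58 / 0.63 = 7908 mg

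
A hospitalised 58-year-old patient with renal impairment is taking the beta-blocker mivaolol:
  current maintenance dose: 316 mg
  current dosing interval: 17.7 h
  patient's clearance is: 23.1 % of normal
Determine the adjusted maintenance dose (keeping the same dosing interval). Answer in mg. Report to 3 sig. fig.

73.0 mg

To keep the same average steady-state level, dosing rate must scale with clearance.
CL ratio = 23.1 / 100 = 0.2310
New dose (same interval) = 316 × 0.2310 = 73.00 mg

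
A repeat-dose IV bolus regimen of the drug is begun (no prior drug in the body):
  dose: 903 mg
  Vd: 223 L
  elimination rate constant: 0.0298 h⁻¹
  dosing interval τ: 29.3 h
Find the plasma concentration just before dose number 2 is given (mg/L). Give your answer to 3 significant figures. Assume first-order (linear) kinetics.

C₀ per dose = Dose / Vd = 903 / 223 = 4.049 mg/L
Fraction remaining after one interval: r = e^(−kτ) = e^(−0.02980 × 29.3) = 0.4176
Before dose 2, 1 dose has been given (aged 1τ).
C_trough = C₀ × r = 4.049 × 0.4176 = 1.691 mg/L

1.69 mg/L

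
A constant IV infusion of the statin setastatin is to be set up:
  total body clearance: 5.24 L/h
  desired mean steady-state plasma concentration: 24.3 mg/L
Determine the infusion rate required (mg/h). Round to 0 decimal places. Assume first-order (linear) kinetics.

At steady state, infusion rate R₀ = Css × CL = 24.3 × 5.240 = 127.3 mg/h

127 mg/h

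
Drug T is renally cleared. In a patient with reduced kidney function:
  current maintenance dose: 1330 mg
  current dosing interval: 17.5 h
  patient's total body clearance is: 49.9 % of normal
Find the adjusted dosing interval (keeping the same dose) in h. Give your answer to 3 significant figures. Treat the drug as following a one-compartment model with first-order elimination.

35.1 h

To keep the same average steady-state level, dosing rate must scale with clearance.
CL ratio = 49.9 / 100 = 0.4990
New interval (same dose) = 17.5 / 0.4990 = 35.07 h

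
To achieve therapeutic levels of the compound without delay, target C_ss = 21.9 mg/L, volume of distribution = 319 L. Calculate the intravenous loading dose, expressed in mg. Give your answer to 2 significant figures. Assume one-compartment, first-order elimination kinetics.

LD = Css × Vd = 21.9 × 319 = 6986 mg

7000 mg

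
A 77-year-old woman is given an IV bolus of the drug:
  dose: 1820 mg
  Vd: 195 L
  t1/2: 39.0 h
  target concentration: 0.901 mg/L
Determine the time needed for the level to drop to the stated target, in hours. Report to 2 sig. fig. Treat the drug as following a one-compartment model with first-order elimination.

C₀ = Dose / Vd = 1820 / 195 = 9.333 mg/L
k = ln2 / t½ = 0.693147 / 39.0 = 0.01777 h⁻¹
t = ln(C₀ / C) / k = ln(9.333 / 0.901) / 0.01777
  = ln(10.36) / 0.01777 = 2.338 / 0.01777 = 131.6 h

130 h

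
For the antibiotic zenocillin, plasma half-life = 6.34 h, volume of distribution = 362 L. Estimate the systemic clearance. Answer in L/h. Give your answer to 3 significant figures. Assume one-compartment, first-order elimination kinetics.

k = ln2 / t½ = 0.693147 / 6.34 = 0.1093 h⁻¹
CL = k × Vd = 0.1093 × 362 = 39.57 L/h

39.6 L/h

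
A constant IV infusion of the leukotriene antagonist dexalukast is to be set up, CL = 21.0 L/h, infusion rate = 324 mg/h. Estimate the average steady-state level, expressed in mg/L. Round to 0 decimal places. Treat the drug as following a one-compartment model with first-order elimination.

15 mg/L

At steady state Css = R₀ / CL = 324 / 21.00 = 15.43 mg/L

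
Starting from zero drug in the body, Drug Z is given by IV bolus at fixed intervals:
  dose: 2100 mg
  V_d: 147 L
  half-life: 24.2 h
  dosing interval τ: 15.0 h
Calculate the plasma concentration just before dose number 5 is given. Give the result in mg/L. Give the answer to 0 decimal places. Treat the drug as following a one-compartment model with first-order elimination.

C₀ per dose = Dose / Vd = 2100 / 147 = 14.29 mg/L
k = ln2 / t½ = 0.693147 / 24.2 = 0.02864 h⁻¹
Fraction remaining after one interval: r = e^(−kτ) = e^(−0.02864 × 15.0) = 0.6508
Before dose 5, 4 doses have been given (aged 1τ, 2τ, 3τ, 4τ).
C_trough = C₀ × (r + r² + … + r^4) = C₀ × r(1−r^4)/(1−r)
        = 14.29 × 0.6508 × (1 − 0.1794) / (1 − 0.6508) = 21.85 mg/L

22 mg/L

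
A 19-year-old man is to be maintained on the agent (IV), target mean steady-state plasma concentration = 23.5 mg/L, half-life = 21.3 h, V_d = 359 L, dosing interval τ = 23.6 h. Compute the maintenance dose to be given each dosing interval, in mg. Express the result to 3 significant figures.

k = ln2 / t½ = 0.693147 / 21.3 = 0.03254 h⁻¹
CL = k × Vd = 0.03254 × 359 = 11.68 L/h
At steady state, Dose/τ = Css × CL.
Dose = Css × CL × τ = 23.5 × 11.68 × 23.6 = 6478 mg

6480 mg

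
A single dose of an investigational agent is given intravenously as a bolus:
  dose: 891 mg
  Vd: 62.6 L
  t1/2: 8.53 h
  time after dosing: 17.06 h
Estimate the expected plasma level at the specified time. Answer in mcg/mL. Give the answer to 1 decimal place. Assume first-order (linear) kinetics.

3.6 mcg/mL

C₀ = Dose / Vd = 891.0 / 62.6 = 14.23 mg/L
k = ln2 / t½ = 0.693147 / 8.53 = 0.08126 h⁻¹
t / t½ = 17.06 / 8.53 = 2 half-lives
C = C₀ × (1/2)^2 = 14.23 × 0.2500 = 3.558 mg/L
(3.558 mg/L = 3.558 mcg/mL)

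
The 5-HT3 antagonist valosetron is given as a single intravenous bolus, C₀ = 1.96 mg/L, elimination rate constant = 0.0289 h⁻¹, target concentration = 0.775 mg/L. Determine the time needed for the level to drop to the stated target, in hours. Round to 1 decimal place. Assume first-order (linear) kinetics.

t = ln(C₀ / C) / k = ln(1.960 / 0.775) / 0.02890
  = ln(2.529) / 0.02890 = 0.9278 / 0.02890 = 32.10 h

32.1 h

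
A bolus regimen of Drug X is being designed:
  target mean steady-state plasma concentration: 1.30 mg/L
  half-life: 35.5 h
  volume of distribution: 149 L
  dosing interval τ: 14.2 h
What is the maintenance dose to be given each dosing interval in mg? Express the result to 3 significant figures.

53.7 mg

k = ln2 / t½ = 0.693147 / 35.5 = 0.01953 h⁻¹
CL = k × Vd = 0.01953 × 149 = 2.910 L/h
At steady state, Dose/τ = Css × CL.
Dose = Css × CL × τ = 1.30 × 2.910 × 14.2 = 53.72 mg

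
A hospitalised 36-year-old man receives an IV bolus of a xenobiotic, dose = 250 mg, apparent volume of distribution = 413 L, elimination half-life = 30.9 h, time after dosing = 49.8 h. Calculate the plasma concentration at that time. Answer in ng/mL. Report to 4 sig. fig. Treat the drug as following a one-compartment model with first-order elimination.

198.1 ng/mL

C₀ = Dose / Vd = 250.0 / 413 = 0.6053 mg/L
k = ln2 / t½ = 0.693147 / 30.9 = 0.02243 h⁻¹
C = C₀ · e^(−k·t) = 0.6053 × e^(−0.02243 × 49.8)
  = 0.6053 × 0.3273 = 0.1981 mg/L
Convert: 0.1981 mg/L × 1000 = 198.1 ng/mL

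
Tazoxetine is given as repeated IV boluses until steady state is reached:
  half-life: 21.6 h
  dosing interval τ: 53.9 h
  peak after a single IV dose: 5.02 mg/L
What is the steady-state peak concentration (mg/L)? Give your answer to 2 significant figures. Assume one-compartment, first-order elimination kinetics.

k = ln2 / t½ = 0.693147 / 21.6 = 0.03209 h⁻¹
e^(−kτ) = e^(−0.03209 × 53.9) = 0.1773
Accumulation ratio R = 1 / (1 − e^(−kτ)) = 1 / (1 − 0.1773) = 1.216
Steady-state peak = C₀ × R = 5.02 × 1.216 = 6.104 mg/L

6.1 mg/L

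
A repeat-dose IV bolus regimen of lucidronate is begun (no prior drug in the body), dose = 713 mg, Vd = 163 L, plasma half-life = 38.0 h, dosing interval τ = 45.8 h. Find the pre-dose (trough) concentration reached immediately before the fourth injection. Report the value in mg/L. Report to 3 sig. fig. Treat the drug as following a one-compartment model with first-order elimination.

3.08 mg/L

C₀ per dose = Dose / Vd = 713 / 163 = 4.374 mg/L
k = ln2 / t½ = 0.693147 / 38.0 = 0.01824 h⁻¹
Fraction remaining after one interval: r = e^(−kτ) = e^(−0.01824 × 45.8) = 0.4337
Before dose 4, 3 doses have been given (aged 1τ, 2τ, 3τ).
C_trough = C₀ × (r + r² + … + r^3) = C₀ × r(1−r^3)/(1−r)
        = 4.374 × 0.4337 × (1 − 0.08158) / (1 − 0.4337) = 3.077 mg/L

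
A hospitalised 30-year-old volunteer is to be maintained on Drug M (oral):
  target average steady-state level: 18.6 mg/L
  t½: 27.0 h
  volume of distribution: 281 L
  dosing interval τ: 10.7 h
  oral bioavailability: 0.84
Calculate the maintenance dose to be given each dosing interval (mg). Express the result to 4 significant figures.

1709 mg

k = ln2 / t½ = 0.693147 / 27.0 = 0.02567 h⁻¹
CL = k × Vd = 0.02567 × 281 = 7.213 L/h
At steady state, F × (Dose/τ) = Css × CL.
Dose = Css × CL × τ / F = 18.6 × 7.213 × 10.7 / 0.84 = 1709 mg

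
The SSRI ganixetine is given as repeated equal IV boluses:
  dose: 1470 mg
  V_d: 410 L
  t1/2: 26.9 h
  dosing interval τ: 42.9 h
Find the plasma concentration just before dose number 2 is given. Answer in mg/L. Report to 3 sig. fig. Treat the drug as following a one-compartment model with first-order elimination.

C₀ per dose = Dose / Vd = 1470 / 410 = 3.585 mg/L
k = ln2 / t½ = 0.693147 / 26.9 = 0.02577 h⁻¹
Fraction remaining after one interval: r = e^(−kτ) = e^(−0.02577 × 42.9) = 0.3310
Before dose 2, 1 dose has been given (aged 1τ).
C_trough = C₀ × r = 3.585 × 0.3310 = 1.187 mg/L

1.19 mg/L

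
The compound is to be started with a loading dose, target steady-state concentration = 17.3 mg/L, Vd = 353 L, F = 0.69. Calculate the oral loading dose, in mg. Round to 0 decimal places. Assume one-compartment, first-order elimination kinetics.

LD = Css × Vd / F = 17.3 × 353 / 0.69 = 8851 mg

8851 mg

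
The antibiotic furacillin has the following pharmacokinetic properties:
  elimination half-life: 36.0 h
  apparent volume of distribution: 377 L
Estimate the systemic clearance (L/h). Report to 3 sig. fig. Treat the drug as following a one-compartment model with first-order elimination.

k = ln2 / t½ = 0.693147 / 36.0 = 0.01925 h⁻¹
CL = k × Vd = 0.01925 × 377 = 7.257 L/h

7.26 L/h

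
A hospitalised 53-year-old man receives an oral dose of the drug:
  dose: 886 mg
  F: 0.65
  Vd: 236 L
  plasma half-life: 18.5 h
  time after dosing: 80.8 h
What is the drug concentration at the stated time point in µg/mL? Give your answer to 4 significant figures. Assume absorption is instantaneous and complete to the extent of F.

0.1182 µg/mL

Amount reaching circulation = F × Dose = 0.65 × 886.0 = 575.9 mg
C₀ = F·Dose / Vd = 575.9 / 236 = 2.440 mg/L
k = ln2 / t½ = 0.693147 / 18.5 = 0.03747 h⁻¹
C = C₀ · e^(−k·t) = 2.440 × e^(−0.03747 × 80.8)
  = 2.440 × 0.04843 = 0.1182 mg/L
(0.1182 mg/L = 0.1182 µg/mL)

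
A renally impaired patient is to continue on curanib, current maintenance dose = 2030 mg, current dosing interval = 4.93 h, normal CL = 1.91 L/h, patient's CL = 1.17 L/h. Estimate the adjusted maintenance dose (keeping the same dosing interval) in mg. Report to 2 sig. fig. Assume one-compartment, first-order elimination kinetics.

1200 mg

To keep the same average steady-state level, dosing rate must scale with clearance.
CL ratio = 1.17 / 1.91 = 0.6126
New dose (same interval) = 2030 × 0.6126 = 1244 mg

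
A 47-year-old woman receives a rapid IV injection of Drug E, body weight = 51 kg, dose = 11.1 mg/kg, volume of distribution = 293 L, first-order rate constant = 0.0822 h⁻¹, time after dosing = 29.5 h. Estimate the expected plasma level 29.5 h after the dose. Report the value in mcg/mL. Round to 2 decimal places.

0.17 mcg/mL

Total dose = 11.1 × 51 = 566.1 mg
C₀ = Dose / Vd = 566.1 / 293 = 1.932 mg/L
C = C₀ · e^(−k·t) = 1.932 × e^(−0.08220 × 29.5)
  = 1.932 × 0.08849 = 0.1710 mg/L
(0.1710 mg/L = 0.1710 mcg/mL)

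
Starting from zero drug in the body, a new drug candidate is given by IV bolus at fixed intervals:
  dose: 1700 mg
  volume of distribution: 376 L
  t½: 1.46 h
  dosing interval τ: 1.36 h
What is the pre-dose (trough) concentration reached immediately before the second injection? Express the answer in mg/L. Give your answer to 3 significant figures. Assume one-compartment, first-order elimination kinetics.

C₀ per dose = Dose / Vd = 1700 / 376 = 4.521 mg/L
k = ln2 / t½ = 0.693147 / 1.46 = 0.4748 h⁻¹
Fraction remaining after one interval: r = e^(−kτ) = e^(−0.4748 × 1.36) = 0.5243
Before dose 2, 1 dose has been given (aged 1τ).
C_trough = C₀ × r = 4.521 × 0.5243 = 2.370 mg/L

2.37 mg/L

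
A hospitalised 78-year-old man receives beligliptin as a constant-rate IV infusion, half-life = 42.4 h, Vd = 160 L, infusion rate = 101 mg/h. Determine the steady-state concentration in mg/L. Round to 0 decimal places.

k = ln2 / t½ = 0.693147 / 42.4 = 0.01635 h⁻¹
CL = k × Vd = 0.01635 × 160 = 2.616 L/h
At steady state Css = R₀ / CL = 101 / 2.616 = 38.61 mg/L

39 mg/L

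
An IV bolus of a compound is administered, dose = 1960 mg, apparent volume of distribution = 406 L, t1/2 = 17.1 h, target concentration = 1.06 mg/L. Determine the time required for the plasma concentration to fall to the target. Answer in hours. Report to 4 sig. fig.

37.40 h

C₀ = Dose / Vd = 1960 / 406 = 4.828 mg/L
k = ln2 / t½ = 0.693147 / 17.1 = 0.04053 h⁻¹
t = ln(C₀ / C) / k = ln(4.828 / 1.06) / 0.04053
  = ln(4.555) / 0.04053 = 1.516 / 0.04053 = 37.40 h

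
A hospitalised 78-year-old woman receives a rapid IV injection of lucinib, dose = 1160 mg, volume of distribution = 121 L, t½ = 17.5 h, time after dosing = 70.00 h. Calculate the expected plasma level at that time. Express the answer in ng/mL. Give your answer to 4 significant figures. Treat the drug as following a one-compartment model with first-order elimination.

599.2 ng/mL

C₀ = Dose / Vd = 1160 / 121 = 9.587 mg/L
k = ln2 / t½ = 0.693147 / 17.5 = 0.03961 h⁻¹
t / t½ = 70.00 / 17.5 = 4 half-lives
C = C₀ × (1/2)^4 = 9.587 × 0.06250 = 0.5992 mg/L
Convert: 0.5992 mg/L × 1000 = 599.2 ng/mL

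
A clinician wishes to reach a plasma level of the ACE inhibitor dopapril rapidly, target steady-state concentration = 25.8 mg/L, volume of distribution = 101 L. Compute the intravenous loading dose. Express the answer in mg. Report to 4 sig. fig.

LD = Css × Vd = 25.8 × 101 = 2606 mg

2606 mg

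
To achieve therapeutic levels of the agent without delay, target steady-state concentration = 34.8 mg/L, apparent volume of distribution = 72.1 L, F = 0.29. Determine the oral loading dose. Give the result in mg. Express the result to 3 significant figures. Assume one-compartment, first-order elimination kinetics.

8650 mg

LD = Css × Vd / F = 34.8 × 72.1 / 0.29 = 8652 mg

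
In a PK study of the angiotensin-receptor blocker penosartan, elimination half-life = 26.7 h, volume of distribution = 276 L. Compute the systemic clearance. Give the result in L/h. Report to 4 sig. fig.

k = ln2 / t½ = 0.693147 / 26.7 = 0.02596 h⁻¹
CL = k × Vd = 0.02596 × 276 = 7.165 L/h

7.165 L/h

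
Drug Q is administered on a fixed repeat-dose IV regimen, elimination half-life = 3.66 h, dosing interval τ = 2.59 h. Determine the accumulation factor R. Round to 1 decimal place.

2.6

k = ln2 / t½ = 0.693147 / 3.66 = 0.1894 h⁻¹
e^(−kτ) = e^(−0.1894 × 2.59) = 0.6123
Accumulation ratio R = 1 / (1 − e^(−kτ)) = 1 / (1 − 0.6123) = 2.579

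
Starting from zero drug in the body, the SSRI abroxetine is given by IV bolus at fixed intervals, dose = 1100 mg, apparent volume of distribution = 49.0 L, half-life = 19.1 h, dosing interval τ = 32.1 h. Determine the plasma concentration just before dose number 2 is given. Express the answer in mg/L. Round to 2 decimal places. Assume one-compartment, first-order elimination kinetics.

7.00 mg/L

C₀ per dose = Dose / Vd = 1100 / 49.0 = 22.45 mg/L
k = ln2 / t½ = 0.693147 / 19.1 = 0.03629 h⁻¹
Fraction remaining after one interval: r = e^(−kτ) = e^(−0.03629 × 32.1) = 0.3120
Before dose 2, 1 dose has been given (aged 1τ).
C_trough = C₀ × r = 22.45 × 0.3120 = 7.004 mg/L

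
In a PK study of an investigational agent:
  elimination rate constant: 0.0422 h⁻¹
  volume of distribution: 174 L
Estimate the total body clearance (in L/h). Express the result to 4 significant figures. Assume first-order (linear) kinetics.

CL = k × Vd = 0.0422 × 174 = 7.343 L/h

7.343 L/h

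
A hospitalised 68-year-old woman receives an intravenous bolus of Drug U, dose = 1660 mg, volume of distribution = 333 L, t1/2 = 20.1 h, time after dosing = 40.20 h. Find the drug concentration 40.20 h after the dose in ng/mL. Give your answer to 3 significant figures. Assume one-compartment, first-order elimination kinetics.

C₀ = Dose / Vd = 1660 / 333 = 4.985 mg/L
k = ln2 / t½ = 0.693147 / 20.1 = 0.03448 h⁻¹
t / t½ = 40.20 / 20.1 = 2 half-lives
C = C₀ × (1/2)^2 = 4.985 × 0.2500 = 1.246 mg/L
Convert: 1.246 mg/L × 1000 = 1246 ng/mL

1250 ng/mL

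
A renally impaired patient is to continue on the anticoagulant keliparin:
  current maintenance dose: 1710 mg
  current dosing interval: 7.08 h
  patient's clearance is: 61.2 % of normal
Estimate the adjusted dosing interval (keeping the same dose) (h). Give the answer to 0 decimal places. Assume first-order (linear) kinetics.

12 h

To keep the same average steady-state level, dosing rate must scale with clearance.
CL ratio = 61.2 / 100 = 0.6120
New interval (same dose) = 7.08 / 0.6120 = 11.57 h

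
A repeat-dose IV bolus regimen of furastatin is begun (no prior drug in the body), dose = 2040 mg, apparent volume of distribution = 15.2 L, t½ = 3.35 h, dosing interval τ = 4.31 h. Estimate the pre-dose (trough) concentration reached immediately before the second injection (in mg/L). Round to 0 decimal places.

C₀ per dose = Dose / Vd = 2040 / 15.2 = 134.2 mg/L
k = ln2 / t½ = 0.693147 / 3.35 = 0.2069 h⁻¹
Fraction remaining after one interval: r = e^(−kτ) = e^(−0.2069 × 4.31) = 0.4099
Before dose 2, 1 dose has been given (aged 1τ).
C_trough = C₀ × r = 134.2 × 0.4099 = 55.01 mg/L

55 mg/L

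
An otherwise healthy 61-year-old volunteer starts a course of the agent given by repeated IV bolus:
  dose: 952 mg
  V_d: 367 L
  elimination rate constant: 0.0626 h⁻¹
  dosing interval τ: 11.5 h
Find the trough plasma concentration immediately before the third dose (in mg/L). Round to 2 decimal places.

1.88 mg/L

C₀ per dose = Dose / Vd = 952 / 367 = 2.594 mg/L
Fraction remaining after one interval: r = e^(−kτ) = e^(−0.06260 × 11.5) = 0.4868
Before dose 3, 2 doses have been given (aged 1τ, 2τ).
C_trough = C₀ × (r + r²) = 2.594 × (0.4868 + 0.2370) = 1.878 mg/L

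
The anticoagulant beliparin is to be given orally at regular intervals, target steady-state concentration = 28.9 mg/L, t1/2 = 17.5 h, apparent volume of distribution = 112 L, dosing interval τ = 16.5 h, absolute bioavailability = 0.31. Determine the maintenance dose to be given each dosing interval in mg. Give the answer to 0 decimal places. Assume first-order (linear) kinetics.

6824 mg

k = ln2 / t½ = 0.693147 / 17.5 = 0.03961 h⁻¹
CL = k × Vd = 0.03961 × 112 = 4.436 L/h
At steady state, F × (Dose/τ) = Css × CL.
Dose = Css × CL × τ / F = 28.9 × 4.436 × 16.5 / 0.31 = 6824 mg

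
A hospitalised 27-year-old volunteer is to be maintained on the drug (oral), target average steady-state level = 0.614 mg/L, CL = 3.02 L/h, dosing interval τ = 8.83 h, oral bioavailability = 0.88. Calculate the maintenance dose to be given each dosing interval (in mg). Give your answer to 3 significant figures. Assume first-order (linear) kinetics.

18.6 mg

At steady state, F × (Dose/τ) = Css × CL.
Dose = Css × CL × τ / F = 0.614 × 3.020 × 8.83 / 0.88 = 18.61 mg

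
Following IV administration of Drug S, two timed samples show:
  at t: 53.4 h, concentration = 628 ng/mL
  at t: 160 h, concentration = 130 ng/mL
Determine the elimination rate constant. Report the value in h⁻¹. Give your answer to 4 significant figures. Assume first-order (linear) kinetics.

0.01477 h⁻¹

k = ln(C₁/C₂) / (t₂ − t₁) = ln(628/130) / (160 − 53.4)
  = 1.575 / 106.6 = 0.01477 h⁻¹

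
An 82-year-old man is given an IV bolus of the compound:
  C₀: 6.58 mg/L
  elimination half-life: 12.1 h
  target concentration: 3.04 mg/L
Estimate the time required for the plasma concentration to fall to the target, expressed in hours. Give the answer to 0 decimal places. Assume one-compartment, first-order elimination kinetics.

k = ln2 / t½ = 0.693147 / 12.1 = 0.05728 h⁻¹
t = ln(C₀ / C) / k = ln(6.580 / 3.04) / 0.05728
  = ln(2.164) / 0.05728 = 0.7720 / 0.05728 = 13.48 h

13 h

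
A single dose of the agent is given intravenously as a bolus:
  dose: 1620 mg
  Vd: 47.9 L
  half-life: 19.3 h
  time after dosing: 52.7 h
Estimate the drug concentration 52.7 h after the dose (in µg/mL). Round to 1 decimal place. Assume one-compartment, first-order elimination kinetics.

5.1 µg/mL

C₀ = Dose / Vd = 1620 / 47.9 = 33.82 mg/L
k = ln2 / t½ = 0.693147 / 19.3 = 0.03591 h⁻¹
C = C₀ · e^(−k·t) = 33.82 × e^(−0.03591 × 52.7)
  = 33.82 × 0.1507 = 5.097 mg/L
(5.097 mg/L = 5.097 µg/mL)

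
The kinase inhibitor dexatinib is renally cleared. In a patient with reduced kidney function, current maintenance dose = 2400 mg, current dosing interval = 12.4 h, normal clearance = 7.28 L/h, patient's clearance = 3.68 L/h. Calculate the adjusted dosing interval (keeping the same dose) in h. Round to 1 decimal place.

24.5 h

To keep the same average steady-state level, dosing rate must scale with clearance.
CL ratio = 3.68 / 7.28 = 0.5055
New interval (same dose) = 12.4 / 0.5055 = 24.53 h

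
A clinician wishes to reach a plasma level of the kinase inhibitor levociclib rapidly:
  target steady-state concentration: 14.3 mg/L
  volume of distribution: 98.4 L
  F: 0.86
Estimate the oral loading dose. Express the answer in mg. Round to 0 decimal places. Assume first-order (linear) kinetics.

1636 mg

LD = Css × Vd / F = 14.3 × 98.4 / 0.86 = 1636 mg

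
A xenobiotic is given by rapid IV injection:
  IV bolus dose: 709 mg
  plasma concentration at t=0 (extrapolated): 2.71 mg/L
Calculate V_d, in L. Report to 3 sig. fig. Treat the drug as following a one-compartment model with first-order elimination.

Vd = Dose / C₀ = 709.0 / 2.71 = 261.6 L

262 L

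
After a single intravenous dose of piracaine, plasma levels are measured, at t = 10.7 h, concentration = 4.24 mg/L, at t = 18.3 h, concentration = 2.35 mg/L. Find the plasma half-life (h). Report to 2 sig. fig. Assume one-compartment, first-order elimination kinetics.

8.9 h

k = ln(C₁/C₂) / (t₂ − t₁) = ln(4.24/2.35) / (18.3 − 10.7)
  = 0.5901 / 7.600 = 0.07764 h⁻¹
t½ = ln2 / k = 0.693147 / 0.07764 = 8.928 h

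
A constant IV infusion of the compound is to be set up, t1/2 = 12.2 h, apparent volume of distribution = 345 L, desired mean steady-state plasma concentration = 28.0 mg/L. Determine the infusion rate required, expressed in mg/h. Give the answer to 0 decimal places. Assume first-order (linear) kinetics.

549 mg/h

k = ln2 / t½ = 0.693147 / 12.2 = 0.05682 h⁻¹
CL = k × Vd = 0.05682 × 345 = 19.60 L/h
At steady state, infusion rate R₀ = Css × CL = 28.0 × 19.60 = 548.8 mg/h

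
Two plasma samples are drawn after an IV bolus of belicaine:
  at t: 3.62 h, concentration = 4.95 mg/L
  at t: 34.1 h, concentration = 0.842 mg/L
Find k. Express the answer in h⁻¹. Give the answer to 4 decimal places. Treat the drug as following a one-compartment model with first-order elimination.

k = ln(C₁/C₂) / (t₂ − t₁) = ln(4.95/0.842) / (34.1 − 3.62)
  = 1.771 / 30.48 = 0.05810 h⁻¹

0.0581 h⁻¹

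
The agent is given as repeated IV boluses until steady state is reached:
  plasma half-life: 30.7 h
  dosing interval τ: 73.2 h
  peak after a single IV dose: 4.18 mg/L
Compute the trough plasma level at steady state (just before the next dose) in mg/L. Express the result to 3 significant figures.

0.990 mg/L

k = ln2 / t½ = 0.693147 / 30.7 = 0.02258 h⁻¹
e^(−kτ) = e^(−0.02258 × 73.2) = 0.1915
Accumulation ratio R = 1 / (1 − e^(−kτ)) = 1 / (1 − 0.1915) = 1.237
Steady-state trough = C₀ × R × e^(−kτ) = 4.18 × 1.237 × 0.1915 = 0.9902 mg/L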